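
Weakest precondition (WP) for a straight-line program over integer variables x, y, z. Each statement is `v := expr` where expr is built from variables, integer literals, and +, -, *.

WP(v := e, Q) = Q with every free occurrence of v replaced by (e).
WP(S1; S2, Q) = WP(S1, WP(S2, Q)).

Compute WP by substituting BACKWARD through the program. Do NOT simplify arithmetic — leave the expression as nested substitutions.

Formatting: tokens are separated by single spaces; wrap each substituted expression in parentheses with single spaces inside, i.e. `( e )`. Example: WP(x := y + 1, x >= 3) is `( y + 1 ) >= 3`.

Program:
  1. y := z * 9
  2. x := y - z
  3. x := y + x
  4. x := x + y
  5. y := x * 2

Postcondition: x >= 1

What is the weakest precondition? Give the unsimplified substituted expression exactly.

post: x >= 1
stmt 5: y := x * 2  -- replace 0 occurrence(s) of y with (x * 2)
  => x >= 1
stmt 4: x := x + y  -- replace 1 occurrence(s) of x with (x + y)
  => ( x + y ) >= 1
stmt 3: x := y + x  -- replace 1 occurrence(s) of x with (y + x)
  => ( ( y + x ) + y ) >= 1
stmt 2: x := y - z  -- replace 1 occurrence(s) of x with (y - z)
  => ( ( y + ( y - z ) ) + y ) >= 1
stmt 1: y := z * 9  -- replace 3 occurrence(s) of y with (z * 9)
  => ( ( ( z * 9 ) + ( ( z * 9 ) - z ) ) + ( z * 9 ) ) >= 1

Answer: ( ( ( z * 9 ) + ( ( z * 9 ) - z ) ) + ( z * 9 ) ) >= 1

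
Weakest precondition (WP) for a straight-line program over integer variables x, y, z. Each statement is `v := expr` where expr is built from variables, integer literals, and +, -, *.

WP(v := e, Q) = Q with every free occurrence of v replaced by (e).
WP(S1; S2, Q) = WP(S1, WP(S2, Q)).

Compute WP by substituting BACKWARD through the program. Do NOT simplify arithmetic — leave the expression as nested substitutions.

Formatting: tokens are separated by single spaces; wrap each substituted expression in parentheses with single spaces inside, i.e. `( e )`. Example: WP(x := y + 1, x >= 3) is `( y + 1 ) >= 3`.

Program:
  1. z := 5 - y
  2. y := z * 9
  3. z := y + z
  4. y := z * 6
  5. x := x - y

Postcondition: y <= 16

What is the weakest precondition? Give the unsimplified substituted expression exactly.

post: y <= 16
stmt 5: x := x - y  -- replace 0 occurrence(s) of x with (x - y)
  => y <= 16
stmt 4: y := z * 6  -- replace 1 occurrence(s) of y with (z * 6)
  => ( z * 6 ) <= 16
stmt 3: z := y + z  -- replace 1 occurrence(s) of z with (y + z)
  => ( ( y + z ) * 6 ) <= 16
stmt 2: y := z * 9  -- replace 1 occurrence(s) of y with (z * 9)
  => ( ( ( z * 9 ) + z ) * 6 ) <= 16
stmt 1: z := 5 - y  -- replace 2 occurrence(s) of z with (5 - y)
  => ( ( ( ( 5 - y ) * 9 ) + ( 5 - y ) ) * 6 ) <= 16

Answer: ( ( ( ( 5 - y ) * 9 ) + ( 5 - y ) ) * 6 ) <= 16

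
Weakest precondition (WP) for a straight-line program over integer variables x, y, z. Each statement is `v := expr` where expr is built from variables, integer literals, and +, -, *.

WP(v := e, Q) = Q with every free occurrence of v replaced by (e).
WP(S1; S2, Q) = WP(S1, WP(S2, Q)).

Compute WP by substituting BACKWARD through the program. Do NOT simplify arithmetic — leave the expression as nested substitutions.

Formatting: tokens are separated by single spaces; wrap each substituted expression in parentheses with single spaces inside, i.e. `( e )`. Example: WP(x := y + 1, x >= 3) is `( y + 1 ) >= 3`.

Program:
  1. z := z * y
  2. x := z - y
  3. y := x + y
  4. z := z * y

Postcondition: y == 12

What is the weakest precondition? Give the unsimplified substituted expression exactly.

post: y == 12
stmt 4: z := z * y  -- replace 0 occurrence(s) of z with (z * y)
  => y == 12
stmt 3: y := x + y  -- replace 1 occurrence(s) of y with (x + y)
  => ( x + y ) == 12
stmt 2: x := z - y  -- replace 1 occurrence(s) of x with (z - y)
  => ( ( z - y ) + y ) == 12
stmt 1: z := z * y  -- replace 1 occurrence(s) of z with (z * y)
  => ( ( ( z * y ) - y ) + y ) == 12

Answer: ( ( ( z * y ) - y ) + y ) == 12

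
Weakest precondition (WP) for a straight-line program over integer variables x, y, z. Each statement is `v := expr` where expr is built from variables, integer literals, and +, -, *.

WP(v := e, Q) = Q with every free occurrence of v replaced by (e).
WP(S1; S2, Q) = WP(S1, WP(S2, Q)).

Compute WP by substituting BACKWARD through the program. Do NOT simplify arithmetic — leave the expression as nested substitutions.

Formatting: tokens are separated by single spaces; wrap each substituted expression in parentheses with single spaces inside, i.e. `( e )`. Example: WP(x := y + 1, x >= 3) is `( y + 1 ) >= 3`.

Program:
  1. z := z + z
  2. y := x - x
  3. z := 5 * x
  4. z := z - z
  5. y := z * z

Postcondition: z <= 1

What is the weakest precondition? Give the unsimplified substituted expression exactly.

Answer: ( ( 5 * x ) - ( 5 * x ) ) <= 1

Derivation:
post: z <= 1
stmt 5: y := z * z  -- replace 0 occurrence(s) of y with (z * z)
  => z <= 1
stmt 4: z := z - z  -- replace 1 occurrence(s) of z with (z - z)
  => ( z - z ) <= 1
stmt 3: z := 5 * x  -- replace 2 occurrence(s) of z with (5 * x)
  => ( ( 5 * x ) - ( 5 * x ) ) <= 1
stmt 2: y := x - x  -- replace 0 occurrence(s) of y with (x - x)
  => ( ( 5 * x ) - ( 5 * x ) ) <= 1
stmt 1: z := z + z  -- replace 0 occurrence(s) of z with (z + z)
  => ( ( 5 * x ) - ( 5 * x ) ) <= 1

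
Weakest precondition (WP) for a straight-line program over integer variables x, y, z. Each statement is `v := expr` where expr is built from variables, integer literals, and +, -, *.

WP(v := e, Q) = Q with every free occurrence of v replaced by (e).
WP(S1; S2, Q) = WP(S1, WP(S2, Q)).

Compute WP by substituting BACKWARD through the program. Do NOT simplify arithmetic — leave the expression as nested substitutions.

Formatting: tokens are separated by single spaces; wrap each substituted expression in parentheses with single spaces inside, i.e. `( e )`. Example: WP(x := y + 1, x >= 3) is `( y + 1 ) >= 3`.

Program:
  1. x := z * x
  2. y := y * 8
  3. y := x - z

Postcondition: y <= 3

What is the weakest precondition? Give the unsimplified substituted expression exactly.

Answer: ( ( z * x ) - z ) <= 3

Derivation:
post: y <= 3
stmt 3: y := x - z  -- replace 1 occurrence(s) of y with (x - z)
  => ( x - z ) <= 3
stmt 2: y := y * 8  -- replace 0 occurrence(s) of y with (y * 8)
  => ( x - z ) <= 3
stmt 1: x := z * x  -- replace 1 occurrence(s) of x with (z * x)
  => ( ( z * x ) - z ) <= 3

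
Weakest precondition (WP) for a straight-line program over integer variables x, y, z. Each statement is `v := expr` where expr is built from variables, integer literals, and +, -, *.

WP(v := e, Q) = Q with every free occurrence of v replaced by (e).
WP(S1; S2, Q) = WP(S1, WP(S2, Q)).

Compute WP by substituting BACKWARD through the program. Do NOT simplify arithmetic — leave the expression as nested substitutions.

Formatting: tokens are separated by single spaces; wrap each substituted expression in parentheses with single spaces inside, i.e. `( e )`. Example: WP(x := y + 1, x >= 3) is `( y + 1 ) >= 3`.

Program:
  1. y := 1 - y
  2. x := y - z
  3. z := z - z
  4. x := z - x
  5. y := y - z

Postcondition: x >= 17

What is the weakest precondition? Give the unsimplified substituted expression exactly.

Answer: ( ( z - z ) - ( ( 1 - y ) - z ) ) >= 17

Derivation:
post: x >= 17
stmt 5: y := y - z  -- replace 0 occurrence(s) of y with (y - z)
  => x >= 17
stmt 4: x := z - x  -- replace 1 occurrence(s) of x with (z - x)
  => ( z - x ) >= 17
stmt 3: z := z - z  -- replace 1 occurrence(s) of z with (z - z)
  => ( ( z - z ) - x ) >= 17
stmt 2: x := y - z  -- replace 1 occurrence(s) of x with (y - z)
  => ( ( z - z ) - ( y - z ) ) >= 17
stmt 1: y := 1 - y  -- replace 1 occurrence(s) of y with (1 - y)
  => ( ( z - z ) - ( ( 1 - y ) - z ) ) >= 17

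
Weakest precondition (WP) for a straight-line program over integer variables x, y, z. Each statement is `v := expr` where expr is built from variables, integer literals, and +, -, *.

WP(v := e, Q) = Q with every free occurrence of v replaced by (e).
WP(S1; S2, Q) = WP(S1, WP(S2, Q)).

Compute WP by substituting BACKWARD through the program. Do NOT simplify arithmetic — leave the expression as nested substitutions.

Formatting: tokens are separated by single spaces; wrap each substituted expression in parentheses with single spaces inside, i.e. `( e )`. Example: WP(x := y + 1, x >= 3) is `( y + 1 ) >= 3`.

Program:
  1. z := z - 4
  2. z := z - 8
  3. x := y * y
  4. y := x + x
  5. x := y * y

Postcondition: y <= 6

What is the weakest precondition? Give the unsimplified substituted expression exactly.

Answer: ( ( y * y ) + ( y * y ) ) <= 6

Derivation:
post: y <= 6
stmt 5: x := y * y  -- replace 0 occurrence(s) of x with (y * y)
  => y <= 6
stmt 4: y := x + x  -- replace 1 occurrence(s) of y with (x + x)
  => ( x + x ) <= 6
stmt 3: x := y * y  -- replace 2 occurrence(s) of x with (y * y)
  => ( ( y * y ) + ( y * y ) ) <= 6
stmt 2: z := z - 8  -- replace 0 occurrence(s) of z with (z - 8)
  => ( ( y * y ) + ( y * y ) ) <= 6
stmt 1: z := z - 4  -- replace 0 occurrence(s) of z with (z - 4)
  => ( ( y * y ) + ( y * y ) ) <= 6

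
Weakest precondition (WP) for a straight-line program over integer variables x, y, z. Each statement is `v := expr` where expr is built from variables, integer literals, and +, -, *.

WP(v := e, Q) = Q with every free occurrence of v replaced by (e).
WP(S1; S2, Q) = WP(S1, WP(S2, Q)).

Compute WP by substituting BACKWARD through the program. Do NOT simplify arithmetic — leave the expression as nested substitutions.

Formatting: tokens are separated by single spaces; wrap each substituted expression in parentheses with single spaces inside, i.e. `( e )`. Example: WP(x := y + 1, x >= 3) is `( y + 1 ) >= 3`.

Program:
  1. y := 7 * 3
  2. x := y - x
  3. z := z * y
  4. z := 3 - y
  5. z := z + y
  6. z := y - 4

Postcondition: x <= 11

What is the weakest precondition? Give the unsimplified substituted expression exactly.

Answer: ( ( 7 * 3 ) - x ) <= 11

Derivation:
post: x <= 11
stmt 6: z := y - 4  -- replace 0 occurrence(s) of z with (y - 4)
  => x <= 11
stmt 5: z := z + y  -- replace 0 occurrence(s) of z with (z + y)
  => x <= 11
stmt 4: z := 3 - y  -- replace 0 occurrence(s) of z with (3 - y)
  => x <= 11
stmt 3: z := z * y  -- replace 0 occurrence(s) of z with (z * y)
  => x <= 11
stmt 2: x := y - x  -- replace 1 occurrence(s) of x with (y - x)
  => ( y - x ) <= 11
stmt 1: y := 7 * 3  -- replace 1 occurrence(s) of y with (7 * 3)
  => ( ( 7 * 3 ) - x ) <= 11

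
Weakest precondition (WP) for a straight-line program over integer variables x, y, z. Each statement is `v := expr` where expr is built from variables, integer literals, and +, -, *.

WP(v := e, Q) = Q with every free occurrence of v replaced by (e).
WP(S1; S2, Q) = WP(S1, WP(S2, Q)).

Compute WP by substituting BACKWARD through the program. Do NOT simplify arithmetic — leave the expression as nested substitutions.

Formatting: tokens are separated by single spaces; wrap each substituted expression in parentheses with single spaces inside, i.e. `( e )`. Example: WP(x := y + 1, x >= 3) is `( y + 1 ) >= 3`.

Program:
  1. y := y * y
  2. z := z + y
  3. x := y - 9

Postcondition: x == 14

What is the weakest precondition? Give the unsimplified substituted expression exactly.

Answer: ( ( y * y ) - 9 ) == 14

Derivation:
post: x == 14
stmt 3: x := y - 9  -- replace 1 occurrence(s) of x with (y - 9)
  => ( y - 9 ) == 14
stmt 2: z := z + y  -- replace 0 occurrence(s) of z with (z + y)
  => ( y - 9 ) == 14
stmt 1: y := y * y  -- replace 1 occurrence(s) of y with (y * y)
  => ( ( y * y ) - 9 ) == 14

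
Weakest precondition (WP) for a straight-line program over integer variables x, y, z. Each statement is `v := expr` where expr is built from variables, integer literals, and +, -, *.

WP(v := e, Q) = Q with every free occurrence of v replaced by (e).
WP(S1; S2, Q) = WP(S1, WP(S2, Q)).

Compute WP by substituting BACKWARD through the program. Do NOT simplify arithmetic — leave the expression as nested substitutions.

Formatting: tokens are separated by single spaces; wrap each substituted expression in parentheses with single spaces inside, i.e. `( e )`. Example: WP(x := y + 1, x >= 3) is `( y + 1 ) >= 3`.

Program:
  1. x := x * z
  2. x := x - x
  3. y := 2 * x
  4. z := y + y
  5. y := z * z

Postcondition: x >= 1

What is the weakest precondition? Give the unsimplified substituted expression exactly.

Answer: ( ( x * z ) - ( x * z ) ) >= 1

Derivation:
post: x >= 1
stmt 5: y := z * z  -- replace 0 occurrence(s) of y with (z * z)
  => x >= 1
stmt 4: z := y + y  -- replace 0 occurrence(s) of z with (y + y)
  => x >= 1
stmt 3: y := 2 * x  -- replace 0 occurrence(s) of y with (2 * x)
  => x >= 1
stmt 2: x := x - x  -- replace 1 occurrence(s) of x with (x - x)
  => ( x - x ) >= 1
stmt 1: x := x * z  -- replace 2 occurrence(s) of x with (x * z)
  => ( ( x * z ) - ( x * z ) ) >= 1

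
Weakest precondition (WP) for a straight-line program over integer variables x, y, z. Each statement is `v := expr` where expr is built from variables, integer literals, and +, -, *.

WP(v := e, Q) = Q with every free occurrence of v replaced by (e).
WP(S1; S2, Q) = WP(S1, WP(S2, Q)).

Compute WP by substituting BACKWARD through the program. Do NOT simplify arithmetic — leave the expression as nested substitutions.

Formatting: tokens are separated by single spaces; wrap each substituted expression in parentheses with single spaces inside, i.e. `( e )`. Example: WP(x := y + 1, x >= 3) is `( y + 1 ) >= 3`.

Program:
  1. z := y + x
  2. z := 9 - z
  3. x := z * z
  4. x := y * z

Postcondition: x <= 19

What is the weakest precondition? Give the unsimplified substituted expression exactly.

post: x <= 19
stmt 4: x := y * z  -- replace 1 occurrence(s) of x with (y * z)
  => ( y * z ) <= 19
stmt 3: x := z * z  -- replace 0 occurrence(s) of x with (z * z)
  => ( y * z ) <= 19
stmt 2: z := 9 - z  -- replace 1 occurrence(s) of z with (9 - z)
  => ( y * ( 9 - z ) ) <= 19
stmt 1: z := y + x  -- replace 1 occurrence(s) of z with (y + x)
  => ( y * ( 9 - ( y + x ) ) ) <= 19

Answer: ( y * ( 9 - ( y + x ) ) ) <= 19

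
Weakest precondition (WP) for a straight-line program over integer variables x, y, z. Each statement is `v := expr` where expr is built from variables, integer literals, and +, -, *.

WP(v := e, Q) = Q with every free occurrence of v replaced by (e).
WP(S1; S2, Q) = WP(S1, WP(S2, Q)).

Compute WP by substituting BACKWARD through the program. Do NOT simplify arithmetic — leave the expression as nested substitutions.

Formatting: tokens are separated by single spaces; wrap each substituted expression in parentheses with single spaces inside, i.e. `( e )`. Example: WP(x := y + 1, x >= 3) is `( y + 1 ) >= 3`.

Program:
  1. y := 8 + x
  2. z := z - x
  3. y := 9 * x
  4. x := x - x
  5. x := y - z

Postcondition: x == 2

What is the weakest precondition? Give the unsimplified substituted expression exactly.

Answer: ( ( 9 * x ) - ( z - x ) ) == 2

Derivation:
post: x == 2
stmt 5: x := y - z  -- replace 1 occurrence(s) of x with (y - z)
  => ( y - z ) == 2
stmt 4: x := x - x  -- replace 0 occurrence(s) of x with (x - x)
  => ( y - z ) == 2
stmt 3: y := 9 * x  -- replace 1 occurrence(s) of y with (9 * x)
  => ( ( 9 * x ) - z ) == 2
stmt 2: z := z - x  -- replace 1 occurrence(s) of z with (z - x)
  => ( ( 9 * x ) - ( z - x ) ) == 2
stmt 1: y := 8 + x  -- replace 0 occurrence(s) of y with (8 + x)
  => ( ( 9 * x ) - ( z - x ) ) == 2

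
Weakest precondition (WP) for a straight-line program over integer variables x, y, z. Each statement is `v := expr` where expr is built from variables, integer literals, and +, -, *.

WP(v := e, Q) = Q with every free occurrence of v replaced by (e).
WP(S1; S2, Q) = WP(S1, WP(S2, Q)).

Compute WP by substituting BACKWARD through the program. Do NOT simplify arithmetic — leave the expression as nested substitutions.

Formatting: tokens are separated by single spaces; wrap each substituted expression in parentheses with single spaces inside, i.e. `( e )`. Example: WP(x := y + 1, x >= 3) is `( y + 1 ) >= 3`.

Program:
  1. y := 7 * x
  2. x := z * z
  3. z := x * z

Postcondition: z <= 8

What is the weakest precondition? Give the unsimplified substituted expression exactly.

post: z <= 8
stmt 3: z := x * z  -- replace 1 occurrence(s) of z with (x * z)
  => ( x * z ) <= 8
stmt 2: x := z * z  -- replace 1 occurrence(s) of x with (z * z)
  => ( ( z * z ) * z ) <= 8
stmt 1: y := 7 * x  -- replace 0 occurrence(s) of y with (7 * x)
  => ( ( z * z ) * z ) <= 8

Answer: ( ( z * z ) * z ) <= 8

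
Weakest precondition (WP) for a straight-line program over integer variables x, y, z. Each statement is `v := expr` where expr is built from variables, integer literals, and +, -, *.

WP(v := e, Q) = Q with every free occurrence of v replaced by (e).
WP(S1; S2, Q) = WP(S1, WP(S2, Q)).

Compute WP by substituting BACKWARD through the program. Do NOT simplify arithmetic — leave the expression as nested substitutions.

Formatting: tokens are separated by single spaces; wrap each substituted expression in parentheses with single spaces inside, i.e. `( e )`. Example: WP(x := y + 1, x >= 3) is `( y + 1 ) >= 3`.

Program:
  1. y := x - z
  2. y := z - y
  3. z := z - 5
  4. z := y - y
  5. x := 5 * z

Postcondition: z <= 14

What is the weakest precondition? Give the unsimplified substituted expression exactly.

Answer: ( ( z - ( x - z ) ) - ( z - ( x - z ) ) ) <= 14

Derivation:
post: z <= 14
stmt 5: x := 5 * z  -- replace 0 occurrence(s) of x with (5 * z)
  => z <= 14
stmt 4: z := y - y  -- replace 1 occurrence(s) of z with (y - y)
  => ( y - y ) <= 14
stmt 3: z := z - 5  -- replace 0 occurrence(s) of z with (z - 5)
  => ( y - y ) <= 14
stmt 2: y := z - y  -- replace 2 occurrence(s) of y with (z - y)
  => ( ( z - y ) - ( z - y ) ) <= 14
stmt 1: y := x - z  -- replace 2 occurrence(s) of y with (x - z)
  => ( ( z - ( x - z ) ) - ( z - ( x - z ) ) ) <= 14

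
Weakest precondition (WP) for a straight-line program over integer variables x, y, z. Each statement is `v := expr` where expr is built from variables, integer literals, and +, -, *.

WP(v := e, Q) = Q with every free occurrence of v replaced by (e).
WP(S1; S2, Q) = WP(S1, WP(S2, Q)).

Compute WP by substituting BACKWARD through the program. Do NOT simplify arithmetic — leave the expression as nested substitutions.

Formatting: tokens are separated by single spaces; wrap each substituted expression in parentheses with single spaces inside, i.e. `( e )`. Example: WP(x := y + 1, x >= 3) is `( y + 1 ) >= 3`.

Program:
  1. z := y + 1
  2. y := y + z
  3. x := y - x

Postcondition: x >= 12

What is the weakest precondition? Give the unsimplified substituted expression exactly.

Answer: ( ( y + ( y + 1 ) ) - x ) >= 12

Derivation:
post: x >= 12
stmt 3: x := y - x  -- replace 1 occurrence(s) of x with (y - x)
  => ( y - x ) >= 12
stmt 2: y := y + z  -- replace 1 occurrence(s) of y with (y + z)
  => ( ( y + z ) - x ) >= 12
stmt 1: z := y + 1  -- replace 1 occurrence(s) of z with (y + 1)
  => ( ( y + ( y + 1 ) ) - x ) >= 12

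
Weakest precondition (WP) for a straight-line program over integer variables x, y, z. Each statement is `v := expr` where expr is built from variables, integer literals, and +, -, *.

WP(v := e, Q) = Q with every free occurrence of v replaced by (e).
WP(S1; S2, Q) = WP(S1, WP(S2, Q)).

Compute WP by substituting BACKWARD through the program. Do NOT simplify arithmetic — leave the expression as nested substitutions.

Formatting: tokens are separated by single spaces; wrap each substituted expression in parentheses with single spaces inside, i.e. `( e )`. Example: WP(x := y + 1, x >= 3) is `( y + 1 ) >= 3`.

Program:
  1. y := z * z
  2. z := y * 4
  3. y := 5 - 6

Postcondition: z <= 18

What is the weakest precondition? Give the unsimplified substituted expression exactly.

Answer: ( ( z * z ) * 4 ) <= 18

Derivation:
post: z <= 18
stmt 3: y := 5 - 6  -- replace 0 occurrence(s) of y with (5 - 6)
  => z <= 18
stmt 2: z := y * 4  -- replace 1 occurrence(s) of z with (y * 4)
  => ( y * 4 ) <= 18
stmt 1: y := z * z  -- replace 1 occurrence(s) of y with (z * z)
  => ( ( z * z ) * 4 ) <= 18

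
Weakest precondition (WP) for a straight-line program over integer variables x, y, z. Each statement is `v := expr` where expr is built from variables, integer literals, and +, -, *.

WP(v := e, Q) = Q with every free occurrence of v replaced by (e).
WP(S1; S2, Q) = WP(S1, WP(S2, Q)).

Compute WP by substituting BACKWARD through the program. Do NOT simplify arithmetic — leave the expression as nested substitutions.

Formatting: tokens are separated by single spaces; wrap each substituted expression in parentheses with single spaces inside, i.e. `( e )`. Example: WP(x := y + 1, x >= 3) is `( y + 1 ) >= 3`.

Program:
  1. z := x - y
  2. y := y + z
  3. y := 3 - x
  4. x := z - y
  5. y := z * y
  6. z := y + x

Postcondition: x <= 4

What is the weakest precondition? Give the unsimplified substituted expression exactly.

post: x <= 4
stmt 6: z := y + x  -- replace 0 occurrence(s) of z with (y + x)
  => x <= 4
stmt 5: y := z * y  -- replace 0 occurrence(s) of y with (z * y)
  => x <= 4
stmt 4: x := z - y  -- replace 1 occurrence(s) of x with (z - y)
  => ( z - y ) <= 4
stmt 3: y := 3 - x  -- replace 1 occurrence(s) of y with (3 - x)
  => ( z - ( 3 - x ) ) <= 4
stmt 2: y := y + z  -- replace 0 occurrence(s) of y with (y + z)
  => ( z - ( 3 - x ) ) <= 4
stmt 1: z := x - y  -- replace 1 occurrence(s) of z with (x - y)
  => ( ( x - y ) - ( 3 - x ) ) <= 4

Answer: ( ( x - y ) - ( 3 - x ) ) <= 4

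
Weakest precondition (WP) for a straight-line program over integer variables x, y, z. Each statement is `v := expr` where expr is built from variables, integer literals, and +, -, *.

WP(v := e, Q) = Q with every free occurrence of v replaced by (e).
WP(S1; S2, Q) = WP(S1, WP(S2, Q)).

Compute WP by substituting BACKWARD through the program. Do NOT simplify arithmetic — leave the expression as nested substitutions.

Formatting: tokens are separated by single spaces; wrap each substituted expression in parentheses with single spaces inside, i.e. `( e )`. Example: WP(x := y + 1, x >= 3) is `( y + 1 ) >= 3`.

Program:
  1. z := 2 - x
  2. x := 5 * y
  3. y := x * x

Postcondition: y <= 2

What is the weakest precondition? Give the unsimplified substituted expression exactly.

Answer: ( ( 5 * y ) * ( 5 * y ) ) <= 2

Derivation:
post: y <= 2
stmt 3: y := x * x  -- replace 1 occurrence(s) of y with (x * x)
  => ( x * x ) <= 2
stmt 2: x := 5 * y  -- replace 2 occurrence(s) of x with (5 * y)
  => ( ( 5 * y ) * ( 5 * y ) ) <= 2
stmt 1: z := 2 - x  -- replace 0 occurrence(s) of z with (2 - x)
  => ( ( 5 * y ) * ( 5 * y ) ) <= 2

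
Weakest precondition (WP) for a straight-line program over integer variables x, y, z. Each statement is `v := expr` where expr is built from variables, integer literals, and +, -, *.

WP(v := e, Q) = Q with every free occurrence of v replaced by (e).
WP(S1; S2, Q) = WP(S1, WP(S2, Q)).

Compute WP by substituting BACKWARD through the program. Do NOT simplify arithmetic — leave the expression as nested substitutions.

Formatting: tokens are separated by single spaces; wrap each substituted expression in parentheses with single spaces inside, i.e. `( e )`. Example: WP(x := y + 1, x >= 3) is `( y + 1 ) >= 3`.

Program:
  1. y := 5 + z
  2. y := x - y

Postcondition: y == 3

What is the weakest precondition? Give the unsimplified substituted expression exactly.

post: y == 3
stmt 2: y := x - y  -- replace 1 occurrence(s) of y with (x - y)
  => ( x - y ) == 3
stmt 1: y := 5 + z  -- replace 1 occurrence(s) of y with (5 + z)
  => ( x - ( 5 + z ) ) == 3

Answer: ( x - ( 5 + z ) ) == 3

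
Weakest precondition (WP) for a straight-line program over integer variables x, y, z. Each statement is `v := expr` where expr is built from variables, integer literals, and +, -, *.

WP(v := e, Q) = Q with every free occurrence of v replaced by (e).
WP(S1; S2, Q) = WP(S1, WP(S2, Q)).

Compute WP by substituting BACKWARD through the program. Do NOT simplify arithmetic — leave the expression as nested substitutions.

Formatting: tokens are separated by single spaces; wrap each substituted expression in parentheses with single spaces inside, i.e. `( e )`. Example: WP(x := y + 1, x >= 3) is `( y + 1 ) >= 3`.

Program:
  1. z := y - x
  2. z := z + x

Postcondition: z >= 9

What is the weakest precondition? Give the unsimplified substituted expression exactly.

Answer: ( ( y - x ) + x ) >= 9

Derivation:
post: z >= 9
stmt 2: z := z + x  -- replace 1 occurrence(s) of z with (z + x)
  => ( z + x ) >= 9
stmt 1: z := y - x  -- replace 1 occurrence(s) of z with (y - x)
  => ( ( y - x ) + x ) >= 9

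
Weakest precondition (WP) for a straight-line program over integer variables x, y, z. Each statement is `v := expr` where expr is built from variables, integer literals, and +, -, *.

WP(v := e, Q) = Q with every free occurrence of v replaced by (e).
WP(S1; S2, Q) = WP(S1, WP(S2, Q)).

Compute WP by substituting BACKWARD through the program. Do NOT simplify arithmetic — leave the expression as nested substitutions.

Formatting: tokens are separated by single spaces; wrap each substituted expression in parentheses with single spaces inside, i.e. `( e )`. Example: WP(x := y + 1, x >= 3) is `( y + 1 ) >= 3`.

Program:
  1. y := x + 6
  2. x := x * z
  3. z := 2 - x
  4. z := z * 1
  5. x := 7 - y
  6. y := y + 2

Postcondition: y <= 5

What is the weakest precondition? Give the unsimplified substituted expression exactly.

Answer: ( ( x + 6 ) + 2 ) <= 5

Derivation:
post: y <= 5
stmt 6: y := y + 2  -- replace 1 occurrence(s) of y with (y + 2)
  => ( y + 2 ) <= 5
stmt 5: x := 7 - y  -- replace 0 occurrence(s) of x with (7 - y)
  => ( y + 2 ) <= 5
stmt 4: z := z * 1  -- replace 0 occurrence(s) of z with (z * 1)
  => ( y + 2 ) <= 5
stmt 3: z := 2 - x  -- replace 0 occurrence(s) of z with (2 - x)
  => ( y + 2 ) <= 5
stmt 2: x := x * z  -- replace 0 occurrence(s) of x with (x * z)
  => ( y + 2 ) <= 5
stmt 1: y := x + 6  -- replace 1 occurrence(s) of y with (x + 6)
  => ( ( x + 6 ) + 2 ) <= 5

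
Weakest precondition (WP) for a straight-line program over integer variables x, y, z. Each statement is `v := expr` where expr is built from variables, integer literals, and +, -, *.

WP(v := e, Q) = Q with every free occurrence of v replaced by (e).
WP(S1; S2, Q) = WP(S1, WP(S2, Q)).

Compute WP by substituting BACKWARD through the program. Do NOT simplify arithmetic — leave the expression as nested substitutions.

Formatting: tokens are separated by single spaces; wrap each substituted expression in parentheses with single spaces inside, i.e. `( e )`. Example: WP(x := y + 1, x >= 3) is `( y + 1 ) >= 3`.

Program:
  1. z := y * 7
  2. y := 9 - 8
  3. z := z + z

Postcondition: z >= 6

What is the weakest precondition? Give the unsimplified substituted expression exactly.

post: z >= 6
stmt 3: z := z + z  -- replace 1 occurrence(s) of z with (z + z)
  => ( z + z ) >= 6
stmt 2: y := 9 - 8  -- replace 0 occurrence(s) of y with (9 - 8)
  => ( z + z ) >= 6
stmt 1: z := y * 7  -- replace 2 occurrence(s) of z with (y * 7)
  => ( ( y * 7 ) + ( y * 7 ) ) >= 6

Answer: ( ( y * 7 ) + ( y * 7 ) ) >= 6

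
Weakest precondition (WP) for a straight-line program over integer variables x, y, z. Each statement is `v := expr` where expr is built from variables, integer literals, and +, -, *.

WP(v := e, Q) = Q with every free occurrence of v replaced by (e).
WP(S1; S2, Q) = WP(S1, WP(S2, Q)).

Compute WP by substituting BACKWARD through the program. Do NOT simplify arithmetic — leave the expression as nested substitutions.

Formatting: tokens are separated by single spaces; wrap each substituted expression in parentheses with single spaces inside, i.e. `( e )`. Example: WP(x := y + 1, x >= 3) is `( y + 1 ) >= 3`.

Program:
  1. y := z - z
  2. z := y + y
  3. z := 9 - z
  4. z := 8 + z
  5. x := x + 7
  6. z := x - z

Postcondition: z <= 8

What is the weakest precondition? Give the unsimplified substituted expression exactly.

post: z <= 8
stmt 6: z := x - z  -- replace 1 occurrence(s) of z with (x - z)
  => ( x - z ) <= 8
stmt 5: x := x + 7  -- replace 1 occurrence(s) of x with (x + 7)
  => ( ( x + 7 ) - z ) <= 8
stmt 4: z := 8 + z  -- replace 1 occurrence(s) of z with (8 + z)
  => ( ( x + 7 ) - ( 8 + z ) ) <= 8
stmt 3: z := 9 - z  -- replace 1 occurrence(s) of z with (9 - z)
  => ( ( x + 7 ) - ( 8 + ( 9 - z ) ) ) <= 8
stmt 2: z := y + y  -- replace 1 occurrence(s) of z with (y + y)
  => ( ( x + 7 ) - ( 8 + ( 9 - ( y + y ) ) ) ) <= 8
stmt 1: y := z - z  -- replace 2 occurrence(s) of y with (z - z)
  => ( ( x + 7 ) - ( 8 + ( 9 - ( ( z - z ) + ( z - z ) ) ) ) ) <= 8

Answer: ( ( x + 7 ) - ( 8 + ( 9 - ( ( z - z ) + ( z - z ) ) ) ) ) <= 8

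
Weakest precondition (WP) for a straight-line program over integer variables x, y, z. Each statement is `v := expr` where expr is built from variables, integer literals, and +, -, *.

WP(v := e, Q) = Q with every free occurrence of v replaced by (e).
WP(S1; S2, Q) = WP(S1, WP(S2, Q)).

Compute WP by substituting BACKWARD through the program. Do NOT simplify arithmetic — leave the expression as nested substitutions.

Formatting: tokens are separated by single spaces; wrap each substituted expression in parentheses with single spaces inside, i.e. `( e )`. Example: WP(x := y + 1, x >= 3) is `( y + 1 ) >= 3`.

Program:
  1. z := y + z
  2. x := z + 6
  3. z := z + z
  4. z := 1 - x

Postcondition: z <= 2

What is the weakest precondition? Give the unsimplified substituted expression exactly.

Answer: ( 1 - ( ( y + z ) + 6 ) ) <= 2

Derivation:
post: z <= 2
stmt 4: z := 1 - x  -- replace 1 occurrence(s) of z with (1 - x)
  => ( 1 - x ) <= 2
stmt 3: z := z + z  -- replace 0 occurrence(s) of z with (z + z)
  => ( 1 - x ) <= 2
stmt 2: x := z + 6  -- replace 1 occurrence(s) of x with (z + 6)
  => ( 1 - ( z + 6 ) ) <= 2
stmt 1: z := y + z  -- replace 1 occurrence(s) of z with (y + z)
  => ( 1 - ( ( y + z ) + 6 ) ) <= 2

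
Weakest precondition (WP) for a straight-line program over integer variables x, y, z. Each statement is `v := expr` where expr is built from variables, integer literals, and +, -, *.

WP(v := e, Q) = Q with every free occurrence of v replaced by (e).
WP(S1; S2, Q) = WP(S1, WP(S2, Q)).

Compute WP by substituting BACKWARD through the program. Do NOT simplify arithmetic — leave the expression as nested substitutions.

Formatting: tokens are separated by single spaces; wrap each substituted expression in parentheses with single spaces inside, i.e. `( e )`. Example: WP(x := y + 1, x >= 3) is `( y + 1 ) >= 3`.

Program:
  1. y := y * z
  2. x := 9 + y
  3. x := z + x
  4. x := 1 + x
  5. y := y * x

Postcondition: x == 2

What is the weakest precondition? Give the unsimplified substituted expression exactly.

Answer: ( 1 + ( z + ( 9 + ( y * z ) ) ) ) == 2

Derivation:
post: x == 2
stmt 5: y := y * x  -- replace 0 occurrence(s) of y with (y * x)
  => x == 2
stmt 4: x := 1 + x  -- replace 1 occurrence(s) of x with (1 + x)
  => ( 1 + x ) == 2
stmt 3: x := z + x  -- replace 1 occurrence(s) of x with (z + x)
  => ( 1 + ( z + x ) ) == 2
stmt 2: x := 9 + y  -- replace 1 occurrence(s) of x with (9 + y)
  => ( 1 + ( z + ( 9 + y ) ) ) == 2
stmt 1: y := y * z  -- replace 1 occurrence(s) of y with (y * z)
  => ( 1 + ( z + ( 9 + ( y * z ) ) ) ) == 2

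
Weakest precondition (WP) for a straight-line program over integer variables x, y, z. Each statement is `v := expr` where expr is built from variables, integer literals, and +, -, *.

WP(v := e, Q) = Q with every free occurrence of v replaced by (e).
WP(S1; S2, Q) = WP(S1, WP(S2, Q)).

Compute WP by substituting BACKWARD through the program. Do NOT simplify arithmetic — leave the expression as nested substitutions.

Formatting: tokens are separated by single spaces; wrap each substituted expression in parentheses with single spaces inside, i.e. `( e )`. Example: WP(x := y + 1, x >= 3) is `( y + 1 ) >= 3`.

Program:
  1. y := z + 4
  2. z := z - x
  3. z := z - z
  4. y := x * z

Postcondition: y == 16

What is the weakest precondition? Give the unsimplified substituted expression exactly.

post: y == 16
stmt 4: y := x * z  -- replace 1 occurrence(s) of y with (x * z)
  => ( x * z ) == 16
stmt 3: z := z - z  -- replace 1 occurrence(s) of z with (z - z)
  => ( x * ( z - z ) ) == 16
stmt 2: z := z - x  -- replace 2 occurrence(s) of z with (z - x)
  => ( x * ( ( z - x ) - ( z - x ) ) ) == 16
stmt 1: y := z + 4  -- replace 0 occurrence(s) of y with (z + 4)
  => ( x * ( ( z - x ) - ( z - x ) ) ) == 16

Answer: ( x * ( ( z - x ) - ( z - x ) ) ) == 16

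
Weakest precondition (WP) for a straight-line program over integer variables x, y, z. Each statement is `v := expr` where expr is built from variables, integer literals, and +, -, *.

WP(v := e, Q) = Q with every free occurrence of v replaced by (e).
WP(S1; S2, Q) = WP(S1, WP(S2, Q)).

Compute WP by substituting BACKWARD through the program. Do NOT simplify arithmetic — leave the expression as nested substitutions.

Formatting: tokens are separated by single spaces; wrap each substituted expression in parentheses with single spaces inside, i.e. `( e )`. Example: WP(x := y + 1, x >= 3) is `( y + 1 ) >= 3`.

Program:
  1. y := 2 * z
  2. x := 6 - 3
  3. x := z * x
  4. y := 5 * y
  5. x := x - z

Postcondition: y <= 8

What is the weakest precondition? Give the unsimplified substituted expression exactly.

Answer: ( 5 * ( 2 * z ) ) <= 8

Derivation:
post: y <= 8
stmt 5: x := x - z  -- replace 0 occurrence(s) of x with (x - z)
  => y <= 8
stmt 4: y := 5 * y  -- replace 1 occurrence(s) of y with (5 * y)
  => ( 5 * y ) <= 8
stmt 3: x := z * x  -- replace 0 occurrence(s) of x with (z * x)
  => ( 5 * y ) <= 8
stmt 2: x := 6 - 3  -- replace 0 occurrence(s) of x with (6 - 3)
  => ( 5 * y ) <= 8
stmt 1: y := 2 * z  -- replace 1 occurrence(s) of y with (2 * z)
  => ( 5 * ( 2 * z ) ) <= 8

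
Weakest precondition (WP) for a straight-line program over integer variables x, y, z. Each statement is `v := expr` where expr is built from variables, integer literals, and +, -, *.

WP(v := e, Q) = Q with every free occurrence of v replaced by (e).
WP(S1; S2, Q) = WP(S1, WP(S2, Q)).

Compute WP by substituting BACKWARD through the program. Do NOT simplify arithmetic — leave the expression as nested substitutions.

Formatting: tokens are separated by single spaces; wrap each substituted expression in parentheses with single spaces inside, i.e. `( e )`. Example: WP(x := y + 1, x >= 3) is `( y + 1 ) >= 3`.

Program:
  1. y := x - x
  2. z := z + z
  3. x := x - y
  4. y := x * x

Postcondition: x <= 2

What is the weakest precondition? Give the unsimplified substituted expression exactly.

Answer: ( x - ( x - x ) ) <= 2

Derivation:
post: x <= 2
stmt 4: y := x * x  -- replace 0 occurrence(s) of y with (x * x)
  => x <= 2
stmt 3: x := x - y  -- replace 1 occurrence(s) of x with (x - y)
  => ( x - y ) <= 2
stmt 2: z := z + z  -- replace 0 occurrence(s) of z with (z + z)
  => ( x - y ) <= 2
stmt 1: y := x - x  -- replace 1 occurrence(s) of y with (x - x)
  => ( x - ( x - x ) ) <= 2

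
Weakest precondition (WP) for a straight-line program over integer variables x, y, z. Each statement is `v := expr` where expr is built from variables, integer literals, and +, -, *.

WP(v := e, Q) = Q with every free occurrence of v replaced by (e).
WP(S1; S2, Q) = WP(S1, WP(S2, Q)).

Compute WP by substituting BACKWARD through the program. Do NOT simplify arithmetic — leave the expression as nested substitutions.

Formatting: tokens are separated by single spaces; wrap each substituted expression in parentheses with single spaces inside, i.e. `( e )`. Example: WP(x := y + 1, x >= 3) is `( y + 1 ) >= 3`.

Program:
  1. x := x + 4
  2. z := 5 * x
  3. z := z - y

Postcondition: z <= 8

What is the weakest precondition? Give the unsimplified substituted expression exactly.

post: z <= 8
stmt 3: z := z - y  -- replace 1 occurrence(s) of z with (z - y)
  => ( z - y ) <= 8
stmt 2: z := 5 * x  -- replace 1 occurrence(s) of z with (5 * x)
  => ( ( 5 * x ) - y ) <= 8
stmt 1: x := x + 4  -- replace 1 occurrence(s) of x with (x + 4)
  => ( ( 5 * ( x + 4 ) ) - y ) <= 8

Answer: ( ( 5 * ( x + 4 ) ) - y ) <= 8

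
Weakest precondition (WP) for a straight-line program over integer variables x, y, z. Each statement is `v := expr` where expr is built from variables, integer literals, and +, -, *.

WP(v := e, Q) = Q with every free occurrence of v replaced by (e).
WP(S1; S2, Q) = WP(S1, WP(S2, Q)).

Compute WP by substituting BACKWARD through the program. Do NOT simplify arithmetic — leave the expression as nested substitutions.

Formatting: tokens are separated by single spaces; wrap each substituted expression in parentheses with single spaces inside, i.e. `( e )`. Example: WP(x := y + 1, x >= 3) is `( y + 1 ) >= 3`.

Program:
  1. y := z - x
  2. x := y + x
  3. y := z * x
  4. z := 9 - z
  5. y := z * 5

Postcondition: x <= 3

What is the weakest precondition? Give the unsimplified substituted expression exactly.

Answer: ( ( z - x ) + x ) <= 3

Derivation:
post: x <= 3
stmt 5: y := z * 5  -- replace 0 occurrence(s) of y with (z * 5)
  => x <= 3
stmt 4: z := 9 - z  -- replace 0 occurrence(s) of z with (9 - z)
  => x <= 3
stmt 3: y := z * x  -- replace 0 occurrence(s) of y with (z * x)
  => x <= 3
stmt 2: x := y + x  -- replace 1 occurrence(s) of x with (y + x)
  => ( y + x ) <= 3
stmt 1: y := z - x  -- replace 1 occurrence(s) of y with (z - x)
  => ( ( z - x ) + x ) <= 3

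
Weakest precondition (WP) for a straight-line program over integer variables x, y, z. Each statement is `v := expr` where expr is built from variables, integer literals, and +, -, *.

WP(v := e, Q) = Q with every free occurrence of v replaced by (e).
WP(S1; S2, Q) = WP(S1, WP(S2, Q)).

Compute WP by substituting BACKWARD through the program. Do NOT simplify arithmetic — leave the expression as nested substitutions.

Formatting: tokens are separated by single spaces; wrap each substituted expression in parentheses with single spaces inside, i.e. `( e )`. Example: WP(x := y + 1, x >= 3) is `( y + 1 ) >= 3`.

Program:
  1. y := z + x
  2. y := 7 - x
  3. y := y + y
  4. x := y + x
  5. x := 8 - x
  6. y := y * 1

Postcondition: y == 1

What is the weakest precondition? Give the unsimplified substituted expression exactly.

Answer: ( ( ( 7 - x ) + ( 7 - x ) ) * 1 ) == 1

Derivation:
post: y == 1
stmt 6: y := y * 1  -- replace 1 occurrence(s) of y with (y * 1)
  => ( y * 1 ) == 1
stmt 5: x := 8 - x  -- replace 0 occurrence(s) of x with (8 - x)
  => ( y * 1 ) == 1
stmt 4: x := y + x  -- replace 0 occurrence(s) of x with (y + x)
  => ( y * 1 ) == 1
stmt 3: y := y + y  -- replace 1 occurrence(s) of y with (y + y)
  => ( ( y + y ) * 1 ) == 1
stmt 2: y := 7 - x  -- replace 2 occurrence(s) of y with (7 - x)
  => ( ( ( 7 - x ) + ( 7 - x ) ) * 1 ) == 1
stmt 1: y := z + x  -- replace 0 occurrence(s) of y with (z + x)
  => ( ( ( 7 - x ) + ( 7 - x ) ) * 1 ) == 1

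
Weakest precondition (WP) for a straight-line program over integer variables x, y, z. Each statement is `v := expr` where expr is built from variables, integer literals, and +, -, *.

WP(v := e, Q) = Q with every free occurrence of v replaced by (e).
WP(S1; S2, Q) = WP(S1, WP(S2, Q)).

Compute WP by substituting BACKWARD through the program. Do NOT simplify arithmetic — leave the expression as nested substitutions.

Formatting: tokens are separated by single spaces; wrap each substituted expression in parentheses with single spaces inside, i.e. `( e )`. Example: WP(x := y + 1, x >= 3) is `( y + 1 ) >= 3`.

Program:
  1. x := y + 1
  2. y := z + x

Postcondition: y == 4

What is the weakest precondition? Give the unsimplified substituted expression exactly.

Answer: ( z + ( y + 1 ) ) == 4

Derivation:
post: y == 4
stmt 2: y := z + x  -- replace 1 occurrence(s) of y with (z + x)
  => ( z + x ) == 4
stmt 1: x := y + 1  -- replace 1 occurrence(s) of x with (y + 1)
  => ( z + ( y + 1 ) ) == 4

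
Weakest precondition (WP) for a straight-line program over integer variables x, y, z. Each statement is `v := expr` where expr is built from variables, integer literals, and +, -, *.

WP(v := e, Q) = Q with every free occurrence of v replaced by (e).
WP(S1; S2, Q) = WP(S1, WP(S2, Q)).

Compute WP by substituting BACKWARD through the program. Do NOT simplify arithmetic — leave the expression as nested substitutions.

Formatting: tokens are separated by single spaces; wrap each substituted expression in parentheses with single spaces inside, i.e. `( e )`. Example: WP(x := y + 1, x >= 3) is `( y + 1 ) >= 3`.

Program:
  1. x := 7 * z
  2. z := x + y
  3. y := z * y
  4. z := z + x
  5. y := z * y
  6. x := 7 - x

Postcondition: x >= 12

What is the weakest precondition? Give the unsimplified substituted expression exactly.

post: x >= 12
stmt 6: x := 7 - x  -- replace 1 occurrence(s) of x with (7 - x)
  => ( 7 - x ) >= 12
stmt 5: y := z * y  -- replace 0 occurrence(s) of y with (z * y)
  => ( 7 - x ) >= 12
stmt 4: z := z + x  -- replace 0 occurrence(s) of z with (z + x)
  => ( 7 - x ) >= 12
stmt 3: y := z * y  -- replace 0 occurrence(s) of y with (z * y)
  => ( 7 - x ) >= 12
stmt 2: z := x + y  -- replace 0 occurrence(s) of z with (x + y)
  => ( 7 - x ) >= 12
stmt 1: x := 7 * z  -- replace 1 occurrence(s) of x with (7 * z)
  => ( 7 - ( 7 * z ) ) >= 12

Answer: ( 7 - ( 7 * z ) ) >= 12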